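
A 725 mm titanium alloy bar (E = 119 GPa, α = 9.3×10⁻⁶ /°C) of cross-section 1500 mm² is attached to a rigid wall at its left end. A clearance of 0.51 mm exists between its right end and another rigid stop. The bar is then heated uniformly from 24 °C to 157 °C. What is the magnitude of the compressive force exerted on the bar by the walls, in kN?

P ≈ 95.2 kN

Unrestrained expansion: δ_free = αΔT L = 9.3×10⁻⁶ × 133 × 725 = 0.8968 mm.
This exceeds the 0.51 mm gap, so the wall pushes back. The portion of expansion that must be recovered elastically is δ_free − gap = 0.8968 − 0.51 = 0.3868 mm.
That suppressed elongation corresponds to σ = E·Δ/L = 119×10³ × 0.3868/725 = 63.48 MPa.
P = σA = 63.48 × 1500 = 95.22 kN.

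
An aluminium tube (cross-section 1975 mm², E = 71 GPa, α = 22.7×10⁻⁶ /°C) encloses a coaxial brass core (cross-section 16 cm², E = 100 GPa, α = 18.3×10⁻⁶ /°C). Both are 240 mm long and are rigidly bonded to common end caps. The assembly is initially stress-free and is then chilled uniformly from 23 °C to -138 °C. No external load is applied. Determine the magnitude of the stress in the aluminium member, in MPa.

σ ≈ 26.8 MPa (tensile)

Both members must finish at the same length. With the larger α, the aluminium tends to over-contract; the plates restrain it, putting the aluminium in tension and the brass in compression. With no external load the two internal forces are equal and opposite, magnitude P.
Setting the final lengths equal and cancelling L: (α₁ − α₂)ΔT = P/(A₁E₁) + P/(A₂E₂).
|α₁ − α₂|·ΔT = 4.4×10⁻⁶ × 161 = 0.0007084.
1/(A₁E₁) + 1/(A₂E₂) = 1/(1975×71×10³) + 1/(1600×100×10³) = 1.338×10⁻⁸ N⁻¹.
So P = 0.0007084 / 1.338×10⁻⁸ = 52.94 kN.
σ_{aluminium} = P/A₁ = 52940/1975 = 26.8 MPa, tensile.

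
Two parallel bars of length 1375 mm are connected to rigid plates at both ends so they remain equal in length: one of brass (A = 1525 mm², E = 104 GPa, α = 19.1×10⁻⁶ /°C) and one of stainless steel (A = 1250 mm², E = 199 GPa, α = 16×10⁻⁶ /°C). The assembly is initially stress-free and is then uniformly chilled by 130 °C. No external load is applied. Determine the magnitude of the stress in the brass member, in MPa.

σ ≈ 25.6 MPa (tensile)

The brass has the larger α, so on cooling it would change length more than the stainless steel if both were free. The rigid plates force a common final length, so the brass is put into tension and the stainless steel into compression, with equal and opposite forces P (no external load).
Equating the net (thermal + elastic) strains gives |α₁ − α₂|·ΔT = P·[1/(A₁E₁) + 1/(A₂E₂)].
|α₁ − α₂|·ΔT = 3.1×10⁻⁶ × 130 = 0.000403.
1/(A₁E₁) + 1/(A₂E₂) = 1/(1525×104×10³) + 1/(1250×199×10³) = 1.033×10⁻⁸ N⁻¹.
So P = 0.000403 / 1.033×10⁻⁸ = 39.03 kN.
σ_{brass} = P/A₁ = 39030/1525 = 25.59 MPa, tensile.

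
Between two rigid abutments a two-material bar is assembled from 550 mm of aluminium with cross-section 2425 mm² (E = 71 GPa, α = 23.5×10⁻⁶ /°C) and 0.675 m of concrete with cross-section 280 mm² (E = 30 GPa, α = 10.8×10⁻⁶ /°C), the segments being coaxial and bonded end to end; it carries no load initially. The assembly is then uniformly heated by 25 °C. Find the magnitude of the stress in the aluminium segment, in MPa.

σ ≈ 2.49 MPa (compressive)

Free thermal expansion of the whole bar: Σ αᵢΔT Lᵢ = 23.5×10⁻⁶×25×550 + 10.8×10⁻⁶×25×675 = 0.5054 mm.
The walls prevent any net length change, so an axial force P (same in every segment) develops. Compatibility: P · Σ Lᵢ/(AᵢEᵢ) = δ_free.
Σ Lᵢ/(AᵢEᵢ) = 550/(2425×71×10³) + 675/(280×30×10³) = 8.355×10⁻⁵ mm/N.
Hence P = δ_free / Σ(L/AE) = 0.5054/8.355×10⁻⁵ = 6.049 kN (compressive).
σ_{aluminium} = P / A = 6049 / 2425 = 2.494 MPa.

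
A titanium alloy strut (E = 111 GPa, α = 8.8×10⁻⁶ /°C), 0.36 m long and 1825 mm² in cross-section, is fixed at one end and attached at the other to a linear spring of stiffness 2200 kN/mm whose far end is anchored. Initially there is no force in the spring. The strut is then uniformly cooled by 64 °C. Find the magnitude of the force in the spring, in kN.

Free thermal contraction: δ_free = αΔT L = 8.8×10⁻⁶ × 64 × 360 = 0.2028 mm.
Let P be the tensile force in the spring. The strut extends elastically by PL/(AE) and the spring stretches by P/k; together these equal δ_free.
So P = δ_free / [L/(AE) + 1/k] = 0.2028 / [ 360/(1825×111×10³) + 1/(2200×10³) ].
P = 0.2028 / 2.232×10⁻⁶ = 90850 N.

P ≈ 90.9 kN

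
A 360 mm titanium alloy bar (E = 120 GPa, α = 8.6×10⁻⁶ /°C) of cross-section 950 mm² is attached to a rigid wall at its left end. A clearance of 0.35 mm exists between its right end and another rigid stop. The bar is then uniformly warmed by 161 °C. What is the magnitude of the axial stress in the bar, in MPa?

σ ≈ 49.5 MPa (compressive)

Free thermal elongation = αΔT L = 8.6×10⁻⁶ × 161 × 360 = 0.4985 mm.
After closing the 0.35 mm clearance, 0.4985 − 0.35 = 0.1485 mm of expansion remains to be suppressed by the wall.
So σ = E(δ_free − g)/L = 120×10³ × 0.1485/360 = 49.49 MPa.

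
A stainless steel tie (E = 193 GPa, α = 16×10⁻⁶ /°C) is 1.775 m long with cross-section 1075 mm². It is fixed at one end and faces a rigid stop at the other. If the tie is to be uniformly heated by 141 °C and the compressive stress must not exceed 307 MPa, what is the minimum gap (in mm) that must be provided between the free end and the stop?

With no wall the tie would lengthen by αΔT L = 16×10⁻⁶ × 141 × 1775 = 4.004 mm.
A stress of 307 MPa corresponds to the wall pushing the tie back by σL/E = 307×1775/(193×10³) = 2.823 mm.
The gap must absorb the remainder: g_min = 4.004 − 2.823 = 1.181 mm.

g ≈ 1.18 mm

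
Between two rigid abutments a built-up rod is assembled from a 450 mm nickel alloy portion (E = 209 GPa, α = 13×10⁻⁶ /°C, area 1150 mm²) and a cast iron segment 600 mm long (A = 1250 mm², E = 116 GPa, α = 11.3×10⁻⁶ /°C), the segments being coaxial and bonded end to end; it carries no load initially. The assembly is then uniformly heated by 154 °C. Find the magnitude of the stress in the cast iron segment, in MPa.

If the supports were absent, the total length change would be Σ αᵢΔT Lᵢ = 13×10⁻⁶×154×450 + 11.3×10⁻⁶×154×600 = 1.945 mm.
Since the ends are fixed, an axial force P builds up, equal in every segment, with P · Σ Lᵢ/(AᵢEᵢ) = δ_free.
The series flexibility is Σ Lᵢ/(AᵢEᵢ) = 450/(1150×209×10³) + 600/(1250×116×10³) = 6.01×10⁻⁶ mm/N.
P = 1.945 / 6.01×10⁻⁶ = 323600 N = 323.6 kN, compressive.
σ_{cast iron} = P / A = 323600 / 1250 = 258.9 MPa.

σ ≈ 259 MPa (compressive)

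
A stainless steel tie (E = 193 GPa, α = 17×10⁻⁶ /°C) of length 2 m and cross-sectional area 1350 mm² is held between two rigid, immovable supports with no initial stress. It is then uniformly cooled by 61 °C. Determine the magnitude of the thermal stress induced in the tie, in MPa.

Because both ends are immovable the net strain is zero, and the suppressed thermal strain is αΔT = 17×10⁻⁶ × 61 = 1037×10⁻⁶.
σ = EαΔT = 193×10³ × 17×10⁻⁶ × 61 = 200.1 MPa (tensile; the tie is trying to contract).

σ ≈ 200 MPa (tensile)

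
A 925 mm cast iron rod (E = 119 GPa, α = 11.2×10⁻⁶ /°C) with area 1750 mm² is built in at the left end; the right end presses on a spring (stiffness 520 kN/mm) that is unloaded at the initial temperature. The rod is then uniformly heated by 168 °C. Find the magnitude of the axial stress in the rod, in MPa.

If the spring were absent the rod would lengthen by αΔT L = 11.2×10⁻⁶ × 168 × 925 = 1.74 mm.
With a force P in the spring, the elastic change of the rod is PL/(AE) and that of the spring is P/k; compatibility requires their sum to equal δ_free.
So P = δ_free / [L/(AE) + 1/k] = 1.74 / [ 925/(1750×119×10³) + 1/(520×10³) ].
P = 1.74 / 6.365×10⁻⁶ = 273500 N.
σ = P/A = 273500/1750 = 156.3 MPa.

σ ≈ 156 MPa (compressive)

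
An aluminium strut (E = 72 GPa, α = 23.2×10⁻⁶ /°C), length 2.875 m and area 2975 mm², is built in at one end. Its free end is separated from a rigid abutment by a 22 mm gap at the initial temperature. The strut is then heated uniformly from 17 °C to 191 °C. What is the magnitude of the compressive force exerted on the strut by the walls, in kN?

P ≈ 0 kN

Free thermal elongation = αΔT L = 23.2×10⁻⁶ × 174 × 2875 = 11.61 mm.
This is smaller than the 22 mm clearance, so the strut expands freely without reaching the stop — the stress is zero.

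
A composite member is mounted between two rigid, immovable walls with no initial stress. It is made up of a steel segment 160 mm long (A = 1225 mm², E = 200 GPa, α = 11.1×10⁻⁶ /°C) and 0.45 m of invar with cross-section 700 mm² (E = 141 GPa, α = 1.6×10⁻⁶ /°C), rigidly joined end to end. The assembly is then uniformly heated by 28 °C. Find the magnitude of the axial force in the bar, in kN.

Free thermal expansion of the whole bar: Σ αᵢΔT Lᵢ = 11.1×10⁻⁶×28×160 + 1.6×10⁻⁶×28×450 = 0.06989 mm.
The rigid supports impose zero overall length change; the single axial force P common to all segments must satisfy P Σ Lᵢ/(AᵢEᵢ) = δ_free.
The series flexibility is Σ Lᵢ/(AᵢEᵢ) = 160/(1225×200×10³) + 450/(700×141×10³) = 5.212×10⁻⁶ mm/N.
P = 0.06989 / 5.212×10⁻⁶ = 13410 N = 13.41 kN, compressive.

P ≈ 13.4 kN (compressive)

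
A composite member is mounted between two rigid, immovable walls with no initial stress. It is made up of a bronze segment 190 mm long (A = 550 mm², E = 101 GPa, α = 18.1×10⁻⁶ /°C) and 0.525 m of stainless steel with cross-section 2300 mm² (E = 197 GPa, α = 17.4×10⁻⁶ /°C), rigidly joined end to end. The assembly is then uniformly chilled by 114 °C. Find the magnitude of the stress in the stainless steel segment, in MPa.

σ ≈ 136 MPa (tensile)

If the supports were absent, the total length change would be Σ αᵢΔT Lᵢ = 18.1×10⁻⁶×114×190 + 17.4×10⁻⁶×114×525 = 1.433 mm.
Since the ends are fixed, an axial force P builds up, equal in every segment, with P · Σ Lᵢ/(AᵢEᵢ) = δ_free.
The series flexibility is Σ Lᵢ/(AᵢEᵢ) = 190/(550×101×10³) + 525/(2300×197×10³) = 4.579×10⁻⁶ mm/N.
P = 1.433 / 4.579×10⁻⁶ = 313000 N = 313 kN, tensile.
σ_{stainless steel} = P / A = 313000 / 2300 = 136.1 MPa.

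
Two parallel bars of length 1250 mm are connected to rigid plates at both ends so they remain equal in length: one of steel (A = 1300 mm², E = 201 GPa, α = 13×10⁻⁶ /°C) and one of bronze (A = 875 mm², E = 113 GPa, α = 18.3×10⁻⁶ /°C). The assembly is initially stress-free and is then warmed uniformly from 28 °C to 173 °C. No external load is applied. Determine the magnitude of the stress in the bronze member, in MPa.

Equilibrium of a rigid end plate with no external load gives equal and opposite internal forces ±P in the two members. Since α_{bronze} > α_{steel}, heating drives the bronze into compression and the steel into tension.
Equating the net (thermal + elastic) strains gives |α₁ − α₂|·ΔT = P·[1/(A₁E₁) + 1/(A₂E₂)].
|α₁ − α₂|·ΔT = 5.3×10⁻⁶ × 145 = 0.0007685.
1/(A₁E₁) + 1/(A₂E₂) = 1/(1300×201×10³) + 1/(875×113×10³) = 1.394×10⁻⁸ N⁻¹.
So P = 0.0007685 / 1.394×10⁻⁸ = 55.13 kN.
σ_{bronze} = P/A₂ = 55130/875 = 63 MPa, compressive.

σ ≈ 63 MPa (compressive)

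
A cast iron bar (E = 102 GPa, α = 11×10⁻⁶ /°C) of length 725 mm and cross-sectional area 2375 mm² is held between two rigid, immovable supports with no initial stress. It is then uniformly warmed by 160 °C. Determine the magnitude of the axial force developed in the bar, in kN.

P ≈ 426 kN (compressive)

Full restraint means ε = 0, so the stress is σ = EαΔT = 102×10³ × 11×10⁻⁶ × 160 = 179.5 MPa.
P = AEαΔT = 2375 × 102×10³ × 11×10⁻⁶ × 160 = 426.4 kN (compressive).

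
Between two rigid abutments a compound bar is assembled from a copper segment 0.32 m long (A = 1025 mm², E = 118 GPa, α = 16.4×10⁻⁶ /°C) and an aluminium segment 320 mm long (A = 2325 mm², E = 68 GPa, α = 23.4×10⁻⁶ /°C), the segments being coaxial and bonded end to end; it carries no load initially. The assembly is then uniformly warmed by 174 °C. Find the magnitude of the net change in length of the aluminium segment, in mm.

If the supports were absent, the total length change would be Σ αᵢΔT Lᵢ = 16.4×10⁻⁶×174×320 + 23.4×10⁻⁶×174×320 = 2.216 mm.
The walls prevent any net length change, so an axial force P (same in every segment) develops. Compatibility: P · Σ Lᵢ/(AᵢEᵢ) = δ_free.
The series flexibility is Σ Lᵢ/(AᵢEᵢ) = 320/(1025×118×10³) + 320/(2325×68×10³) = 4.67×10⁻⁶ mm/N.
P = 2.216 / 4.67×10⁻⁶ = 474600 N = 474.6 kN, compressive.
For the aluminium segment, free thermal change = 23.4×10⁻⁶×174×320 = 1.303 mm and elastic change from P = 474600×320/(2325×68×10³) = 0.9605 mm; these oppose, so the net change is 0.342 mm (segment lengthens).

|ΔL| ≈ 0.342 mm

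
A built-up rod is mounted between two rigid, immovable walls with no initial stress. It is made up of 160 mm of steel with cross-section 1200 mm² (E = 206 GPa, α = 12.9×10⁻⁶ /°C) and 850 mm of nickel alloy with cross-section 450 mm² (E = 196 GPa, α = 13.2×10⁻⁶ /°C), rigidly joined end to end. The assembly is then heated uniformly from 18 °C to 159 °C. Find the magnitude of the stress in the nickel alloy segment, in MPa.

If the supports were absent, the total length change would be Σ αᵢΔT Lᵢ = 12.9×10⁻⁶×141×160 + 13.2×10⁻⁶×141×850 = 1.873 mm.
The rigid supports impose zero overall length change; the single axial force P common to all segments must satisfy P Σ Lᵢ/(AᵢEᵢ) = δ_free.
The series flexibility is Σ Lᵢ/(AᵢEᵢ) = 160/(1200×206×10³) + 850/(450×196×10³) = 1.028×10⁻⁵ mm/N.
Hence P = δ_free / Σ(L/AE) = 1.873/1.028×10⁻⁵ = 182.1 kN (compressive).
σ_{nickel alloy} = P / A = 182100 / 450 = 404.7 MPa.

σ ≈ 405 MPa (compressive)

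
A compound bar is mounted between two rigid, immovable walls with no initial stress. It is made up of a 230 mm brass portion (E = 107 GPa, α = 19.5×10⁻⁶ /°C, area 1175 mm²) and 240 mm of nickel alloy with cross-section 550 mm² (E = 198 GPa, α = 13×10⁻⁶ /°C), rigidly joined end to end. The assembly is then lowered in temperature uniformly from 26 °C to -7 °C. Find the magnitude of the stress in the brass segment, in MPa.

σ ≈ 53 MPa (tensile)

With the walls removed the bar would change length by δ_free = Σ αᵢΔT Lᵢ = 19.5×10⁻⁶×33×230 + 13×10⁻⁶×33×240 = 0.251 mm.
The walls prevent any net length change, so an axial force P (same in every segment) develops. Compatibility: P · Σ Lᵢ/(AᵢEᵢ) = δ_free.
Σ Lᵢ/(AᵢEᵢ) = 230/(1175×107×10³) + 240/(550×198×10³) = 4.033×10⁻⁶ mm/N.
So P = 0.251 / 4.033×10⁻⁶ = 62.22 kN, tensile.
σ_{brass} = P / A = 62220 / 1175 = 52.96 MPa.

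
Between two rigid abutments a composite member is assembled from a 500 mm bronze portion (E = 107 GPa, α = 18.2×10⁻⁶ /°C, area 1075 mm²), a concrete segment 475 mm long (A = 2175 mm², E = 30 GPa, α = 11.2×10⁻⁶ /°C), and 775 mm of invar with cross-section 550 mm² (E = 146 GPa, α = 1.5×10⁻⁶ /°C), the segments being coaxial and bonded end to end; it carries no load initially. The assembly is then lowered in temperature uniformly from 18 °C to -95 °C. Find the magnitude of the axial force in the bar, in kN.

If the supports were absent, the total length change would be Σ αᵢΔT Lᵢ = 18.2×10⁻⁶×113×500 + 11.2×10⁻⁶×113×475 + 1.5×10⁻⁶×113×775 = 1.761 mm.
The walls prevent any net length change, so an axial force P (same in every segment) develops. Compatibility: P · Σ Lᵢ/(AᵢEᵢ) = δ_free.
The series flexibility is Σ Lᵢ/(AᵢEᵢ) = 500/(1075×107×10³) + 475/(2175×30×10³) + 775/(550×146×10³) = 2.128×10⁻⁵ mm/N.
P = 1.761 / 2.128×10⁻⁵ = 82750 N = 82.75 kN, tensile.

P ≈ 82.8 kN (tensile)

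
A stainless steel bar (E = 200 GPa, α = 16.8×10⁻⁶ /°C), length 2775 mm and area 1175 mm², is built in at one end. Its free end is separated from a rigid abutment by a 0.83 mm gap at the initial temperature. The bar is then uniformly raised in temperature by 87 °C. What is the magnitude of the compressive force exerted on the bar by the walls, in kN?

P ≈ 273 kN

If the wall were absent the bar would grow by αΔT L = 16.8×10⁻⁶ × 87 × 2775 = 4.056 mm.
This exceeds the 0.83 mm gap, so the wall pushes back. The portion of expansion that must be recovered elastically is δ_free − gap = 4.056 − 0.83 = 3.226 mm.
So σ = E(δ_free − g)/L = 200×10³ × 3.226/2775 = 232.5 MPa.
P = σA = 232.5 × 1175 = 273.2 kN.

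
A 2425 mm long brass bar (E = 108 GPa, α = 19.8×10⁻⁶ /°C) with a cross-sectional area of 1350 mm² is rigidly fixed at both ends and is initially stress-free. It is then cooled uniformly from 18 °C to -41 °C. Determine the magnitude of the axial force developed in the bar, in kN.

P ≈ 170 kN (tensile)

With zero net strain, σ = E·αΔT = 108 GPa × 19.8×10⁻⁶ × 59 = 126.2 MPa.
Then P = σA = 126.2 × 1350 mm² = 170.3 kN, tensile.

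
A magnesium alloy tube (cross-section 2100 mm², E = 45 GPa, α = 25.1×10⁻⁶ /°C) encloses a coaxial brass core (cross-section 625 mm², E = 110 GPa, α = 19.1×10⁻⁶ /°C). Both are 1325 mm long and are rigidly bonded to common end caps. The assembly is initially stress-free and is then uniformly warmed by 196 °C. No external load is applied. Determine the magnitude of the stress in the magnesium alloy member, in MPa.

σ ≈ 22.3 MPa (compressive)

Both members must finish at the same length. With the larger α, the magnesium alloy tends to over-expand; the plates restrain it, putting the magnesium alloy in compression and the brass in tension. With no external load the two internal forces are equal and opposite, magnitude P.
Equating the net (thermal + elastic) strains gives |α₁ − α₂|·ΔT = P·[1/(A₁E₁) + 1/(A₂E₂)].
|α₁ − α₂|·ΔT = 6×10⁻⁶ × 196 = 0.001176.
1/(A₁E₁) + 1/(A₂E₂) = 1/(2100×45×10³) + 1/(625×110×10³) = 2.513×10⁻⁸ N⁻¹.
P = 0.001176 / 2.513×10⁻⁸ = 46800 N = 46.8 kN.
σ_{magnesium alloy} = P/A₁ = 46800/2100 = 22.29 MPa, compressive.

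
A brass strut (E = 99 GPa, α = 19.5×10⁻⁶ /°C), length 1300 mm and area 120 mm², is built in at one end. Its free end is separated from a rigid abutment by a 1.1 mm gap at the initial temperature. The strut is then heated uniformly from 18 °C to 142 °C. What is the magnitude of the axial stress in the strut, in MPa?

If the wall were absent the strut would grow by αΔT L = 19.5×10⁻⁶ × 124 × 1300 = 3.143 mm.
This exceeds the 1.1 mm gap, so the wall pushes back. The portion of expansion that must be recovered elastically is δ_free − gap = 3.143 − 1.1 = 2.043 mm.
So σ = E(δ_free − g)/L = 99×10³ × 2.043/1300 = 155.6 MPa.

σ ≈ 156 MPa (compressive)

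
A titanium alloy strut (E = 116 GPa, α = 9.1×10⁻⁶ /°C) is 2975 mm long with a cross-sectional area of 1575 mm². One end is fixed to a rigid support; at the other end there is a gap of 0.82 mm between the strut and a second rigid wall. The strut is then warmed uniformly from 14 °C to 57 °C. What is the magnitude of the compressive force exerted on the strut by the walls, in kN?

Unrestrained expansion: δ_free = αΔT L = 9.1×10⁻⁶ × 43 × 2975 = 1.164 mm.
The gap closes (δ_free > 0.82 mm) and the wall then resists a further 1.164 − 0.82 = 0.3441 mm of expansion.
Compatibility: PL/(AE) = 0.3441 mm, so σ = P/A = E × (0.3441/2975) = 13.42 MPa.
P = σA = 13.42 × 1575 = 21.13 kN.

P ≈ 21.1 kN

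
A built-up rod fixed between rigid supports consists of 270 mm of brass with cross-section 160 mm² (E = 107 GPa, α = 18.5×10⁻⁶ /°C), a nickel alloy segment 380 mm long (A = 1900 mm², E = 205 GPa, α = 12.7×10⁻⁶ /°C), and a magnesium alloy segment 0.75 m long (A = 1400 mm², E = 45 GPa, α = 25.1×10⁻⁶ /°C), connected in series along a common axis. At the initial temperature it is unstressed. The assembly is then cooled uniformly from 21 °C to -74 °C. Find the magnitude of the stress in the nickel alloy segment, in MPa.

With the walls removed the bar would change length by δ_free = Σ αᵢΔT Lᵢ = 18.5×10⁻⁶×95×270 + 12.7×10⁻⁶×95×380 + 25.1×10⁻⁶×95×750 = 2.721 mm.
The rigid supports impose zero overall length change; the single axial force P common to all segments must satisfy P Σ Lᵢ/(AᵢEᵢ) = δ_free.
The series flexibility is Σ Lᵢ/(AᵢEᵢ) = 270/(160×107×10³) + 380/(1900×205×10³) + 750/(1400×45×10³) = 2.865×10⁻⁵ mm/N.
So P = 2.721 / 2.865×10⁻⁵ = 94.98 kN, tensile.
σ_{nickel alloy} = P / A = 94980 / 1900 = 49.99 MPa.

σ ≈ 50 MPa (tensile)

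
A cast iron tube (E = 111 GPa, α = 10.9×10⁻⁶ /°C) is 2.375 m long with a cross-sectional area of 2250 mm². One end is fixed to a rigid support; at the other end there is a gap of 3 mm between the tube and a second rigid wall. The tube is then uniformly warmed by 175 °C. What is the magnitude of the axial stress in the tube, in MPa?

Unrestrained expansion: δ_free = αΔT L = 10.9×10⁻⁶ × 175 × 2375 = 4.53 mm.
This exceeds the 3 mm gap, so the wall pushes back. The portion of expansion that must be recovered elastically is δ_free − gap = 4.53 − 3 = 1.53 mm.
Compatibility: PL/(AE) = 1.53 mm, so σ = P/A = E × (1.53/2375) = 71.52 MPa.

σ ≈ 71.5 MPa (compressive)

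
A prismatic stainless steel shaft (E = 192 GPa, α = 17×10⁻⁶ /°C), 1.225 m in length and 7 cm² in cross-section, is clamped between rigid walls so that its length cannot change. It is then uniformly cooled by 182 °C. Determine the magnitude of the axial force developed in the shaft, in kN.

P ≈ 416 kN (tensile)

Full restraint means ε = 0, so the stress is σ = EαΔT = 192×10³ × 17×10⁻⁶ × 182 = 594 MPa.
Then P = σA = 594 × 700 mm² = 415.8 kN, tensile.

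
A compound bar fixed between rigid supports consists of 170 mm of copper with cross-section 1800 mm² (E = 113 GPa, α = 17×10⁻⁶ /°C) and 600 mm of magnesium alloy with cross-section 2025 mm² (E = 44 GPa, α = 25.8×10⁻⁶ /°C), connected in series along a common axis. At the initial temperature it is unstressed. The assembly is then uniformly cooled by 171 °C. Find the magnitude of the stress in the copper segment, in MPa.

Free thermal contraction of the whole bar: Σ αᵢΔT Lᵢ = 17×10⁻⁶×171×170 + 25.8×10⁻⁶×171×600 = 3.141 mm.
The walls prevent any net length change, so an axial force P (same in every segment) develops. Compatibility: P · Σ Lᵢ/(AᵢEᵢ) = δ_free.
Σ Lᵢ/(AᵢEᵢ) = 170/(1800×113×10³) + 600/(2025×44×10³) = 7.57×10⁻⁶ mm/N.
Hence P = δ_free / Σ(L/AE) = 3.141/7.57×10⁻⁶ = 415 kN (tensile).
σ_{copper} = P / A = 415000 / 1800 = 230.5 MPa.

σ ≈ 231 MPa (tensile)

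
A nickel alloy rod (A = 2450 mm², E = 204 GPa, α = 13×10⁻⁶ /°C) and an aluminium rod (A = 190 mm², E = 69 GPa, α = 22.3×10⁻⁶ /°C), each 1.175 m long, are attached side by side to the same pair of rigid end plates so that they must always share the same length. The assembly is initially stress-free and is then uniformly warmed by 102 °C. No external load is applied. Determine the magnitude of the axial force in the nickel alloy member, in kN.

Equilibrium of a rigid end plate with no external load gives equal and opposite internal forces ±P in the two members. Since α_{aluminium} > α_{nickel alloy}, heating drives the aluminium into compression and the nickel alloy into tension.
Equating the net (thermal + elastic) strains gives |α₁ − α₂|·ΔT = P·[1/(A₁E₁) + 1/(A₂E₂)].
|α₁ − α₂|·ΔT = 9.3×10⁻⁶ × 102 = 0.0009486.
1/(A₁E₁) + 1/(A₂E₂) = 1/(2450×204×10³) + 1/(190×69×10³) = 7.828×10⁻⁸ N⁻¹.
So P = 0.0009486 / 7.828×10⁻⁸ = 12.12 kN.

P ≈ 12.1 kN (tensile in the nickel alloy)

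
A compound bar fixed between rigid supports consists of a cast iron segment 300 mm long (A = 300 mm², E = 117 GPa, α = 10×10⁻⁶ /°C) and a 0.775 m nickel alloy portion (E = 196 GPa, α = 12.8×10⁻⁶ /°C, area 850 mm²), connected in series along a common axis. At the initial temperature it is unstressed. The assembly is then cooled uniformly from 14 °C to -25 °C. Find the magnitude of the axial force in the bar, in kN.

If the supports were absent, the total length change would be Σ αᵢΔT Lᵢ = 10×10⁻⁶×39×300 + 12.8×10⁻⁶×39×775 = 0.5039 mm.
The rigid supports impose zero overall length change; the single axial force P common to all segments must satisfy P Σ Lᵢ/(AᵢEᵢ) = δ_free.
The series flexibility is Σ Lᵢ/(AᵢEᵢ) = 300/(300×117×10³) + 775/(850×196×10³) = 1.32×10⁻⁵ mm/N.
P = 0.5039 / 1.32×10⁻⁵ = 38180 N = 38.18 kN, tensile.

P ≈ 38.2 kN (tensile)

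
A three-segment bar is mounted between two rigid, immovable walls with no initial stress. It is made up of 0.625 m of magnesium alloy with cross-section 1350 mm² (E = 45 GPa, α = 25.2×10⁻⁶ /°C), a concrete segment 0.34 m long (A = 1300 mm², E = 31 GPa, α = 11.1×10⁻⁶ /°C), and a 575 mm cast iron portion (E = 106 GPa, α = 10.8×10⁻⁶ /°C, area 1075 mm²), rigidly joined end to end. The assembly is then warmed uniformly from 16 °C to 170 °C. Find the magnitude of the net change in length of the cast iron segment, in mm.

If the supports were absent, the total length change would be Σ αᵢΔT Lᵢ = 25.2×10⁻⁶×154×625 + 11.1×10⁻⁶×154×340 + 10.8×10⁻⁶×154×575 = 3.963 mm.
The rigid supports impose zero overall length change; the single axial force P common to all segments must satisfy P Σ Lᵢ/(AᵢEᵢ) = δ_free.
The series flexibility is Σ Lᵢ/(AᵢEᵢ) = 625/(1350×45×10³) + 340/(1300×31×10³) + 575/(1075×106×10³) = 2.377×10⁻⁵ mm/N.
P = 3.963 / 2.377×10⁻⁵ = 166700 N = 166.7 kN, compressive.
For the cast iron segment, free thermal change = 10.8×10⁻⁶×154×575 = 0.9563 mm and elastic change from P = 166700×575/(1075×106×10³) = 0.8413 mm; these oppose, so the net change is 0.115 mm (segment lengthens).

|ΔL| ≈ 0.115 mm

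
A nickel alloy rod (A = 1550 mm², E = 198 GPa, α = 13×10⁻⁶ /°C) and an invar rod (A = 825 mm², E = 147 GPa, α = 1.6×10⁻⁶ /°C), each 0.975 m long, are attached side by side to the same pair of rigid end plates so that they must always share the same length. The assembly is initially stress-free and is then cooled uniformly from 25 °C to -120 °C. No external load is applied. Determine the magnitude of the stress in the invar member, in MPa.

Equilibrium of a rigid end plate with no external load gives equal and opposite internal forces ±P in the two members. Since α_{nickel alloy} > α_{invar}, cooling drives the nickel alloy into tension and the invar into compression.
Equating the net (thermal + elastic) strains gives |α₁ − α₂|·ΔT = P·[1/(A₁E₁) + 1/(A₂E₂)].
|α₁ − α₂|·ΔT = 11.4×10⁻⁶ × 145 = 0.001653.
1/(A₁E₁) + 1/(A₂E₂) = 1/(1550×198×10³) + 1/(825×147×10³) = 1.15×10⁻⁸ N⁻¹.
So P = 0.001653 / 1.15×10⁻⁸ = 143.7 kN.
σ_{invar} = P/A₂ = 143700/825 = 174.2 MPa, compressive.

σ ≈ 174 MPa (compressive)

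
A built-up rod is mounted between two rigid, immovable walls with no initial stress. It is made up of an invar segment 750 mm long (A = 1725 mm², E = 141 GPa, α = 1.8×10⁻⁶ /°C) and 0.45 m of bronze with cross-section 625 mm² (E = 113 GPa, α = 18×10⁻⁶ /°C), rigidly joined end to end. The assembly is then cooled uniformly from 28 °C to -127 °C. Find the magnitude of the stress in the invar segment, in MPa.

σ ≈ 89.8 MPa (tensile)

If the supports were absent, the total length change would be Σ αᵢΔT Lᵢ = 1.8×10⁻⁶×155×750 + 18×10⁻⁶×155×450 = 1.465 mm.
The rigid supports impose zero overall length change; the single axial force P common to all segments must satisfy P Σ Lᵢ/(AᵢEᵢ) = δ_free.
The series flexibility is Σ Lᵢ/(AᵢEᵢ) = 750/(1725×141×10³) + 450/(625×113×10³) = 9.455×10⁻⁶ mm/N.
Hence P = δ_free / Σ(L/AE) = 1.465/9.455×10⁻⁶ = 154.9 kN (tensile).
σ_{invar} = P / A = 154900 / 1725 = 89.81 MPa.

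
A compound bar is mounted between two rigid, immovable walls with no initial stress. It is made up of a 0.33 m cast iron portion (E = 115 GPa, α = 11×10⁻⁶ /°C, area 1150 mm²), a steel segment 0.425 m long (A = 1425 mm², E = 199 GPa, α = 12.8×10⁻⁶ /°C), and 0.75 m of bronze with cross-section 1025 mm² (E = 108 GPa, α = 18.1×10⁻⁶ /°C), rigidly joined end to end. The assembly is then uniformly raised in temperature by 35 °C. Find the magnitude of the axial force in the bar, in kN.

If the supports were absent, the total length change would be Σ αᵢΔT Lᵢ = 11×10⁻⁶×35×330 + 12.8×10⁻⁶×35×425 + 18.1×10⁻⁶×35×750 = 0.7926 mm.
The rigid supports impose zero overall length change; the single axial force P common to all segments must satisfy P Σ Lᵢ/(AᵢEᵢ) = δ_free.
The series flexibility is Σ Lᵢ/(AᵢEᵢ) = 330/(1150×115×10³) + 425/(1425×199×10³) + 750/(1025×108×10³) = 1.077×10⁻⁵ mm/N.
Hence P = δ_free / Σ(L/AE) = 0.7926/1.077×10⁻⁵ = 73.6 kN (compressive).

P ≈ 73.6 kN (compressive)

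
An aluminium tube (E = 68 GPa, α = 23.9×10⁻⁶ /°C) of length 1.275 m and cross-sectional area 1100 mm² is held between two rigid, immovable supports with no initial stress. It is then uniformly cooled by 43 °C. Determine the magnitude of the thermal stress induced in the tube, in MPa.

σ ≈ 69.9 MPa (tensile)

With length fixed, the mechanical strain must cancel the thermal strain αΔT = 23.9×10⁻⁶ × 43 = 1027.7×10⁻⁶.
σ = EαΔT = 68×10³ × 23.9×10⁻⁶ × 43 = 69.88 MPa (tensile; the tube is trying to contract).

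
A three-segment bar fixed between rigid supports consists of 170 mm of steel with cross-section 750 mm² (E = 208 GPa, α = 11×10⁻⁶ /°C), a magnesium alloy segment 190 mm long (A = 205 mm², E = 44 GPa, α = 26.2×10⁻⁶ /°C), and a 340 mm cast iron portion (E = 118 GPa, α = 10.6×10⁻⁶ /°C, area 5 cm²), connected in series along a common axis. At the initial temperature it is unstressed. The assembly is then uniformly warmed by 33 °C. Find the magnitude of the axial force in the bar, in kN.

P ≈ 12.4 kN (compressive)

With the walls removed the bar would change length by δ_free = Σ αᵢΔT Lᵢ = 11×10⁻⁶×33×170 + 26.2×10⁻⁶×33×190 + 10.6×10⁻⁶×33×340 = 0.3449 mm.
Since the ends are fixed, an axial force P builds up, equal in every segment, with P · Σ Lᵢ/(AᵢEᵢ) = δ_free.
Σ Lᵢ/(AᵢEᵢ) = 170/(750×208×10³) + 190/(205×44×10³) + 340/(500×118×10³) = 2.792×10⁻⁵ mm/N.
Hence P = δ_free / Σ(L/AE) = 0.3449/2.792×10⁻⁵ = 12.36 kN (compressive).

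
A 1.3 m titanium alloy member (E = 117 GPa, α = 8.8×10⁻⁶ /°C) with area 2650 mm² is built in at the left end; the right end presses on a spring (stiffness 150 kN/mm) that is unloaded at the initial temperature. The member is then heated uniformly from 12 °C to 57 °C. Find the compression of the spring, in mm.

δ ≈ 0.316 mm

Free thermal expansion: δ_free = αΔT L = 8.8×10⁻⁶ × 45 × 1300 = 0.5148 mm.
Let P be the compressive force at the spring. The member shortens elastically by PL/(AE) and the spring compresses by P/k; together these equal δ_free.
P [ L/(AE) + 1/k ] = δ_free → P [ 1300/(2650×117×10³) + 1/(150×10³) ] = 0.5148.
P = 0.5148 / 1.086×10⁻⁵ = 47410 N.
Spring compression = P/k = 47410/(150×10³) = 0.316 mm.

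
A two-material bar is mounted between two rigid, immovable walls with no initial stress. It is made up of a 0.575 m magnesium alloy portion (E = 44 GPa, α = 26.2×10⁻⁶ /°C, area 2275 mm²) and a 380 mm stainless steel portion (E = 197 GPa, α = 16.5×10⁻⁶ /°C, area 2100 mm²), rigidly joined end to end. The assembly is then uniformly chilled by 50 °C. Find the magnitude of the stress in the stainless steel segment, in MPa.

Free thermal contraction of the whole bar: Σ αᵢΔT Lᵢ = 26.2×10⁻⁶×50×575 + 16.5×10⁻⁶×50×380 = 1.067 mm.
Since the ends are fixed, an axial force P builds up, equal in every segment, with P · Σ Lᵢ/(AᵢEᵢ) = δ_free.
The series flexibility is Σ Lᵢ/(AᵢEᵢ) = 575/(2275×44×10³) + 380/(2100×197×10³) = 6.663×10⁻⁶ mm/N.
Hence P = δ_free / Σ(L/AE) = 1.067/6.663×10⁻⁶ = 160.1 kN (tensile).
σ_{stainless steel} = P / A = 160100 / 2100 = 76.24 MPa.

σ ≈ 76.2 MPa (tensile)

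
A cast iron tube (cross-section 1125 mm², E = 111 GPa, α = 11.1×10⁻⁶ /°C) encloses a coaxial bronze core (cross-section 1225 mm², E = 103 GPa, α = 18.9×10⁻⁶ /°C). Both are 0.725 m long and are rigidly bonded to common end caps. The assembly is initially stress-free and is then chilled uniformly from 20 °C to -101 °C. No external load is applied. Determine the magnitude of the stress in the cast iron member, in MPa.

σ ≈ 52.7 MPa (compressive)

The bronze has the larger α, so on cooling it would change length more than the cast iron if both were free. The rigid plates force a common final length, so the bronze is put into tension and the cast iron into compression, with equal and opposite forces P (no external load).
Equating the net (thermal + elastic) strains gives |α₁ − α₂|·ΔT = P·[1/(A₁E₁) + 1/(A₂E₂)].
|α₁ − α₂|·ΔT = 7.8×10⁻⁶ × 121 = 0.0009438.
1/(A₁E₁) + 1/(A₂E₂) = 1/(1125×111×10³) + 1/(1225×103×10³) = 1.593×10⁻⁸ N⁻¹.
P = 0.0009438 / 1.593×10⁻⁸ = 59230 N = 59.23 kN.
σ_{cast iron} = P/A₁ = 59230/1125 = 52.65 MPa, compressive.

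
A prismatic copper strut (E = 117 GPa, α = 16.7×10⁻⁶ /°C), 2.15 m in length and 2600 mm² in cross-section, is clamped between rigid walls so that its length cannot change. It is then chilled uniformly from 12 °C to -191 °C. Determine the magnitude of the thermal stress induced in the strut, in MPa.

With length fixed, the mechanical strain must cancel the thermal strain αΔT = 16.7×10⁻⁶ × 203 = 3390.1×10⁻⁶.
The stress required to suppress this strain is σ = Eε = 117×10³ × 3390.1×10⁻⁶ = 396.6 MPa, tensile since the strut is trying to contract.

σ ≈ 397 MPa (tensile)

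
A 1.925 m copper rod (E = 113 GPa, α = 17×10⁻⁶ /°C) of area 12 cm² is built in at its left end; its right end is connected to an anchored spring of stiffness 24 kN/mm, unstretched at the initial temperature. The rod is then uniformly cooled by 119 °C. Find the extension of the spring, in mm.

δ ≈ 2.9 mm

If the spring were absent the rod would shorten by αΔT L = 17×10⁻⁶ × 119 × 1925 = 3.894 mm.
Let P be the tensile force in the spring. The rod extends elastically by PL/(AE) and the spring stretches by P/k; together these equal δ_free.
So P = δ_free / [L/(AE) + 1/k] = 3.894 / [ 1925/(1200×113×10³) + 1/(24×10³) ].
P = 3.894 / 5.586×10⁻⁵ = 69710 N.
Spring extension = P/k = 69710/(24×10³) = 2.905 mm.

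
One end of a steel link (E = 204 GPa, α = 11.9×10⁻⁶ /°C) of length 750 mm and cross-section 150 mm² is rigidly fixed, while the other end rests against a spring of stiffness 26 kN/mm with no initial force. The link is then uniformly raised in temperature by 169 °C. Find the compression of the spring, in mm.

Free thermal expansion: δ_free = αΔT L = 11.9×10⁻⁶ × 169 × 750 = 1.508 mm.
With a force P in the spring, the elastic change of the link is PL/(AE) and that of the spring is P/k; compatibility requires their sum to equal δ_free.
So P = δ_free / [L/(AE) + 1/k] = 1.508 / [ 750/(150×204×10³) + 1/(26×10³) ].
P = 1.508 / 6.297×10⁻⁵ = 23950 N.
Spring compression = P/k = 23950/(26×10³) = 0.9213 mm.

δ ≈ 0.921 mm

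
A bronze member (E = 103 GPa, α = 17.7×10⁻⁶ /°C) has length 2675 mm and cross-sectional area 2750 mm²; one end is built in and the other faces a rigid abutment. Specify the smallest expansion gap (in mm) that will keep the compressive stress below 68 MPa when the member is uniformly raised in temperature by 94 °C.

g ≈ 2.68 mm

Free expansion if unrestrained: δ_free = αΔT L = 17.7×10⁻⁶ × 94 × 2675 = 4.451 mm.
At the allowable stress the elastic shortening the wall may impose is σL/E = 68 × 2675 / (103×10³) = 1.766 mm.
So the gap has to take up the difference, g_min = δ_free − σL/E = 4.451 − 1.766 = 2.685 mm.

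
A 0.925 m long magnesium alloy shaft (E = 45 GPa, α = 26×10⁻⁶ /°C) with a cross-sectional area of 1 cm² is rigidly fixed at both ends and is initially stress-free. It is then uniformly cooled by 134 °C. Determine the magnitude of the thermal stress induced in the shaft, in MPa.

σ ≈ 157 MPa (tensile)

With length fixed, the mechanical strain must cancel the thermal strain αΔT = 26×10⁻⁶ × 134 = 3484×10⁻⁶.
The stress required to suppress this strain is σ = Eε = 45×10³ × 3484×10⁻⁶ = 156.8 MPa, tensile since the shaft is trying to contract.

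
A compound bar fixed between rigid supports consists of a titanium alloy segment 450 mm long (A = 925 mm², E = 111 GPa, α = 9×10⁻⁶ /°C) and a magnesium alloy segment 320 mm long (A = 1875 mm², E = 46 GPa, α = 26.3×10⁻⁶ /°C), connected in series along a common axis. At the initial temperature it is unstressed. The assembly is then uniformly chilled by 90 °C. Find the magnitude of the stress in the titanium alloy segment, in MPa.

Free thermal contraction of the whole bar: Σ αᵢΔT Lᵢ = 9×10⁻⁶×90×450 + 26.3×10⁻⁶×90×320 = 1.122 mm.
The walls prevent any net length change, so an axial force P (same in every segment) develops. Compatibility: P · Σ Lᵢ/(AᵢEᵢ) = δ_free.
The series flexibility is Σ Lᵢ/(AᵢEᵢ) = 450/(925×111×10³) + 320/(1875×46×10³) = 8.093×10⁻⁶ mm/N.
So P = 1.122 / 8.093×10⁻⁶ = 138.6 kN, tensile.
σ_{titanium alloy} = P / A = 138600 / 925 = 149.9 MPa.

σ ≈ 150 MPa (tensile)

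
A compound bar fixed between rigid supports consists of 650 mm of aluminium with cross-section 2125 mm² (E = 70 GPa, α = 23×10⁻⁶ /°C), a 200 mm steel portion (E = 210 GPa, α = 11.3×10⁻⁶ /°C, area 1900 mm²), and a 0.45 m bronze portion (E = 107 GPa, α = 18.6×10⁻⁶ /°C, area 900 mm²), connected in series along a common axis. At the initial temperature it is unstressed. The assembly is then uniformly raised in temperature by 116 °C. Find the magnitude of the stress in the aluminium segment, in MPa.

σ ≈ 146 MPa (compressive)

With the walls removed the bar would change length by δ_free = Σ αᵢΔT Lᵢ = 23×10⁻⁶×116×650 + 11.3×10⁻⁶×116×200 + 18.6×10⁻⁶×116×450 = 2.967 mm.
Since the ends are fixed, an axial force P builds up, equal in every segment, with P · Σ Lᵢ/(AᵢEᵢ) = δ_free.
Σ Lᵢ/(AᵢEᵢ) = 650/(2125×70×10³) + 200/(1900×210×10³) + 450/(900×107×10³) = 9.544×10⁻⁶ mm/N.
So P = 2.967 / 9.544×10⁻⁶ = 310.9 kN, compressive.
σ_{aluminium} = P / A = 310900 / 2125 = 146.3 MPa.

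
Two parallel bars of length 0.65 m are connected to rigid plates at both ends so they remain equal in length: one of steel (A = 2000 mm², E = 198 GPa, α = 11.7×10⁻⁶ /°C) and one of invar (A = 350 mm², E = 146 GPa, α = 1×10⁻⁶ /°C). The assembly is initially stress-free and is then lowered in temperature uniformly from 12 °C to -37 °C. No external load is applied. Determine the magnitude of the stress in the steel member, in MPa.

The steel has the larger α, so on cooling it would change length more than the invar if both were free. The rigid plates force a common final length, so the steel is put into tension and the invar into compression, with equal and opposite forces P (no external load).
Equating the net (thermal + elastic) strains gives |α₁ − α₂|·ΔT = P·[1/(A₁E₁) + 1/(A₂E₂)].
|α₁ − α₂|·ΔT = 10.7×10⁻⁶ × 49 = 0.0005243.
1/(A₁E₁) + 1/(A₂E₂) = 1/(2000×198×10³) + 1/(350×146×10³) = 2.209×10⁻⁸ N⁻¹.
So P = 0.0005243 / 2.209×10⁻⁸ = 23.73 kN.
σ_{steel} = P/A₁ = 23730/2000 = 11.86 MPa, tensile.

σ ≈ 11.9 MPa (tensile)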